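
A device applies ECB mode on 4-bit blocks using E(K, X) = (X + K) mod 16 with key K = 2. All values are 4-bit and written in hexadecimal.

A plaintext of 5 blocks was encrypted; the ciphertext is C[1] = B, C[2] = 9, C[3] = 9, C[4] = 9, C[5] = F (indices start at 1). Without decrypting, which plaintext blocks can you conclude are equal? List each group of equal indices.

P[2] = P[3] = P[4]

ECB encrypts each block independently with the same key, so equal ciphertext blocks imply equal plaintext blocks.
C[2] = C[3] = C[4] = 9, so P[2] = P[3] = P[4].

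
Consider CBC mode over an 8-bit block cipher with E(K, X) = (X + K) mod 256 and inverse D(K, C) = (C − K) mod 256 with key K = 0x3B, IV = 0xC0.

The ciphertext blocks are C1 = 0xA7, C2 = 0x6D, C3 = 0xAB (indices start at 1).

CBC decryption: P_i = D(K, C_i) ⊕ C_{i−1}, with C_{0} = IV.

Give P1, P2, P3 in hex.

P1: D(K, 0xA7) = 0x6C; 0x6C ⊕ 0xC0 = 0xAC.
P2: D(K, 0x6D) = 0x32; 0x32 ⊕ 0xA7 = 0x95.
P3: D(K, 0xAB) = 0x70; 0x70 ⊕ 0x6D = 0x1D.

P1 = 0xAC, P2 = 0x95, P3 = 0x1D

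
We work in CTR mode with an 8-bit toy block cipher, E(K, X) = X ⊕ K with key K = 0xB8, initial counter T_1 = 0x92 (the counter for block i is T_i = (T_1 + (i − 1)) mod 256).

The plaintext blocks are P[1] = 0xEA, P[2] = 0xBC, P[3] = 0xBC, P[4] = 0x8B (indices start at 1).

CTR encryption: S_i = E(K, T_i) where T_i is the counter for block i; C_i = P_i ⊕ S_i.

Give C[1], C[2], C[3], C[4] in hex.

C[1] = 0xC0, C[2] = 0x97, C[3] = 0x90, C[4] = 0xA6

C[1]: T = 0x92, S = E(K, T) = 0x2A; 0xEA ⊕ 0x2A = 0xC0.
C[2]: T = 0x93, S = E(K, T) = 0x2B; 0xBC ⊕ 0x2B = 0x97.
C[3]: T = 0x94, S = E(K, T) = 0x2C; 0xBC ⊕ 0x2C = 0x90.
C[4]: T = 0x95, S = E(K, T) = 0x2D; 0x8B ⊕ 0x2D = 0xA6.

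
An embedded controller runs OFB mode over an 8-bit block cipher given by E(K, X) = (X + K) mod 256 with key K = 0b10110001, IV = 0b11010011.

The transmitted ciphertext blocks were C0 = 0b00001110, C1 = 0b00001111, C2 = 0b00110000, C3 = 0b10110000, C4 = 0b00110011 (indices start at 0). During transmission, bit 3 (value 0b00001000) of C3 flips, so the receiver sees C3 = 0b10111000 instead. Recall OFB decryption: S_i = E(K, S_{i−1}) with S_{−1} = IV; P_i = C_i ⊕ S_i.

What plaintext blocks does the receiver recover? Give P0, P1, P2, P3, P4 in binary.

P0 = 0b10001010, P1 = 0b00111010, P2 = 0b11010110, P3 = 0b00101111, P4 = 0b01111011

Only C3 changed, to 0b10111000. In OFB, a change in C_i flips the same bit in P_i only; the keystream is unaffected. Decrypting the received ciphertext:
P0: S = E(K, 0b11010011) = 0b10000100; 0b00001110 ⊕ 0b10000100 = 0b10001010.
P1: S = E(K, 0b10000100) = 0b00110101; 0b00001111 ⊕ 0b00110101 = 0b00111010.
P2: S = E(K, 0b00110101) = 0b11100110; 0b00110000 ⊕ 0b11100110 = 0b11010110.
P3: S = E(K, 0b11100110) = 0b10010111; 0b10111000 ⊕ 0b10010111 = 0b00101111.
P4: S = E(K, 0b10010111) = 0b01001000; 0b00110011 ⊕ 0b01001000 = 0b01111011.
Blocks that differ from the original plaintext: P3.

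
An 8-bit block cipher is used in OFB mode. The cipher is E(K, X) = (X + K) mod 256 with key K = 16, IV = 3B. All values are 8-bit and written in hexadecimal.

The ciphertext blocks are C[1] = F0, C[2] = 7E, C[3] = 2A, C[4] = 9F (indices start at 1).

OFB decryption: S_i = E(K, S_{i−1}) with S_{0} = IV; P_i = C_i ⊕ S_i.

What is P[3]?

P[3] = 57

P[1]: S = E(K, 3B) = 51; F0 ⊕ 51 = A1.
P[2]: S = E(K, 51) = 67; 7E ⊕ 67 = 19.
P[3]: S = E(K, 67) = 7D; 2A ⊕ 7D = 57.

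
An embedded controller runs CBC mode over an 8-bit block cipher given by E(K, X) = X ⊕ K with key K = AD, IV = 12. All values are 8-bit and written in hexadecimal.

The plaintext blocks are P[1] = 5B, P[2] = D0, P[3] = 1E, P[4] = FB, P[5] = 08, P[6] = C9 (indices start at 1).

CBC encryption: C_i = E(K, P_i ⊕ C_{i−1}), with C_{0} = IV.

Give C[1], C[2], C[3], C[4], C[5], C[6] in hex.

C[1]: P[1] ⊕ 12 = 49; E(K, 49) = E4.
C[2]: P[2] ⊕ E4 = 34; E(K, 34) = 99.
C[3]: P[3] ⊕ 99 = 87; E(K, 87) = 2A.
C[4]: P[4] ⊕ 2A = D1; E(K, D1) = 7C.
C[5]: P[5] ⊕ 7C = 74; E(K, 74) = D9.
C[6]: P[6] ⊕ D9 = 10; E(K, 10) = BD.

C[1] = E4, C[2] = 99, C[3] = 2A, C[4] = 7C, C[5] = D9, C[6] = BD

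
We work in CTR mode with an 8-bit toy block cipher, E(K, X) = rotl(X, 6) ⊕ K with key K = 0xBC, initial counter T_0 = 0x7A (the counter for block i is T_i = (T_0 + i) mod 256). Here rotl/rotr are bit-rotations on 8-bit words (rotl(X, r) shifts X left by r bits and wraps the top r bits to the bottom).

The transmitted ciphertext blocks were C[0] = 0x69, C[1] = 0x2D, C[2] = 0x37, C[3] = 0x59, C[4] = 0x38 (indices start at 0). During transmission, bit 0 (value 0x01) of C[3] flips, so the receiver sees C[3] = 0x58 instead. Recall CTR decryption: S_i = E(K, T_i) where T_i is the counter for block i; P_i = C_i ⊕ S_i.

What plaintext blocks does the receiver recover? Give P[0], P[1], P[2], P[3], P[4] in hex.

P[0] = 0x4B, P[1] = 0x4F, P[2] = 0x94, P[3] = 0xBB, P[4] = 0x1B

Only C[3] changed, to 0x58. In CTR, a change in C_i flips the same bit in P_i only; the keystream is unaffected. Decrypting the received ciphertext:
P[0]: T = 0x7A, S = E(K, T) = 0x22; 0x69 ⊕ 0x22 = 0x4B.
P[1]: T = 0x7B, S = E(K, T) = 0x62; 0x2D ⊕ 0x62 = 0x4F.
P[2]: T = 0x7C, S = E(K, T) = 0xA3; 0x37 ⊕ 0xA3 = 0x94.
P[3]: T = 0x7D, S = E(K, T) = 0xE3; 0x58 ⊕ 0xE3 = 0xBB.
P[4]: T = 0x7E, S = E(K, T) = 0x23; 0x38 ⊕ 0x23 = 0x1B.
Blocks that differ from the original plaintext: P[3].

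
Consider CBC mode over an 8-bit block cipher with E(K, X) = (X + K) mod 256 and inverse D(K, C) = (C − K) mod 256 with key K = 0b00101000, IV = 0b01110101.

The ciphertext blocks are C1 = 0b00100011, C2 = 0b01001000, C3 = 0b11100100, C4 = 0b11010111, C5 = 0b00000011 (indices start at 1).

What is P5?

P5 = 0b00001100

CBC decryption: P_i = D(K, C_i) ⊕ C_{i−1}, with C_{0} = IV.
P5: D(K, 0b00000011) = 0b11011011; 0b11011011 ⊕ 0b11010111 = 0b00001100.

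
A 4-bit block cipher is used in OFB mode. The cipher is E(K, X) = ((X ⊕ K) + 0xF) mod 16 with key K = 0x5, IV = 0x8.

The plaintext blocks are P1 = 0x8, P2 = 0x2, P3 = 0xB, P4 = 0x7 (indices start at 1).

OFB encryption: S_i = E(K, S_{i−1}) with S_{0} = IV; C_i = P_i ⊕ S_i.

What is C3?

C3 = 0x7

C1: S = E(K, 0x8) = 0xC; 0x8 ⊕ 0xC = 0x4.
C2: S = E(K, 0xC) = 0x8; 0x2 ⊕ 0x8 = 0xA.
C3: S = E(K, 0x8) = 0xC; 0xB ⊕ 0xC = 0x7.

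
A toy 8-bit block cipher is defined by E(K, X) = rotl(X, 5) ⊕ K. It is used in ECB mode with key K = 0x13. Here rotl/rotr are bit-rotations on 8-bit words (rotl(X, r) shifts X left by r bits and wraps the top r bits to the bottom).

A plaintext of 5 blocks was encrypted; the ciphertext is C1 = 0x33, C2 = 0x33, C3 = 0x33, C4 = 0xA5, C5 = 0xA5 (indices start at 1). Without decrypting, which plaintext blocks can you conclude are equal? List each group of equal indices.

ECB encrypts each block independently with the same key, so equal ciphertext blocks imply equal plaintext blocks.
C1 = C2 = C3 = 0x33, so P1 = P2 = P3.
C4 = C5 = 0xA5, so P4 = P5.

P1 = P2 = P3; P4 = P5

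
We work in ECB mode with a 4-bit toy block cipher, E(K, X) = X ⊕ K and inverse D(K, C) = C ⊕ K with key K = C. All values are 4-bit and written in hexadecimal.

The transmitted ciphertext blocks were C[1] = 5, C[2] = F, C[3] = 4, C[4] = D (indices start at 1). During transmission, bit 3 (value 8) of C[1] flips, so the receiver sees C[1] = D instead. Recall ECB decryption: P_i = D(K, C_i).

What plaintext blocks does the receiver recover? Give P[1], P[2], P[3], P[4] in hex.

P[1] = 1, P[2] = 3, P[3] = 8, P[4] = 1

Only C[1] changed, to D. In ECB, a change in C_i affects only P_i. Decrypting the received ciphertext:
P[1]: D(K, D) = 1.
P[2]: D(K, F) = 3.
P[3]: D(K, 4) = 8.
P[4]: D(K, D) = 1.
Blocks that differ from the original plaintext: P[1].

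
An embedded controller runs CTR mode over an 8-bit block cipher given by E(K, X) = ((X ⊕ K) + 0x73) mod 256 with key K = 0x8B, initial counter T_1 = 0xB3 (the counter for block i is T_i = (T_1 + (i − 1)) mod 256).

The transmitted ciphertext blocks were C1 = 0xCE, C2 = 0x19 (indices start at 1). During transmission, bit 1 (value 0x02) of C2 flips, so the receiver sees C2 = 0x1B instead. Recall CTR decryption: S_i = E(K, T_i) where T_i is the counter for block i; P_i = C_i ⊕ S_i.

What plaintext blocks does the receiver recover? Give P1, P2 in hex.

Only C2 changed, to 0x1B. In CTR, a change in C_i flips the same bit in P_i only; the keystream is unaffected. Decrypting the received ciphertext:
P1: T = 0xB3, S = E(K, T) = 0xAB; 0xCE ⊕ 0xAB = 0x65.
P2: T = 0xB4, S = E(K, T) = 0xB2; 0x1B ⊕ 0xB2 = 0xA9.
Blocks that differ from the original plaintext: P2.

P1 = 0x65, P2 = 0xA9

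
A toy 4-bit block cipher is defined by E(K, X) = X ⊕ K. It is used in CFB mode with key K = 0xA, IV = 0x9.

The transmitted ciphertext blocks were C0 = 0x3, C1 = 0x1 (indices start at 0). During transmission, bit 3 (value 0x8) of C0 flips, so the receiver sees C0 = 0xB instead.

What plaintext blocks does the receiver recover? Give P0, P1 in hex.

CFB decryption: P_i = C_i ⊕ E(K, C_{i−1}), with C_{−1} = IV.
Only C0 changed, to 0xB. In CFB, a change in C_i flips the same bit in P_i and garbles P_{i+1}. Decrypting the received ciphertext:
P0: E(K, 0x9) = 0x3; 0xB ⊕ 0x3 = 0x8.
P1: E(K, 0xB) = 0x1; 0x1 ⊕ 0x1 = 0x0.
Blocks that differ from the original plaintext: P0, P1.

P0 = 0x8, P1 = 0x0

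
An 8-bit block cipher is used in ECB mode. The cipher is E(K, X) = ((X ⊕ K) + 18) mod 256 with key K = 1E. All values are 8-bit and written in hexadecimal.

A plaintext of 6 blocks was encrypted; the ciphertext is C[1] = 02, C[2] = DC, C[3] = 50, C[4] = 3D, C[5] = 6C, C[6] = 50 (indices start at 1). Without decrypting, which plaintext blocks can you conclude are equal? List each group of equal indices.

P[3] = P[6]

ECB encrypts each block independently with the same key, so equal ciphertext blocks imply equal plaintext blocks.
C[3] = C[6] = 50, so P[3] = P[6].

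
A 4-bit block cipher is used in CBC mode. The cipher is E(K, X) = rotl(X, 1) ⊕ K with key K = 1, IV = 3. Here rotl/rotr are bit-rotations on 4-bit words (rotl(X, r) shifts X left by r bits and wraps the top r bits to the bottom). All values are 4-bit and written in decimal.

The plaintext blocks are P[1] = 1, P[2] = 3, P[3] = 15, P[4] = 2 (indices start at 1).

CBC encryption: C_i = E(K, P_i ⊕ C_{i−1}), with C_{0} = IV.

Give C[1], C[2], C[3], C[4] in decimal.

C[1]: P[1] ⊕ 3 = 2; E(K, 2) = 5.
C[2]: P[2] ⊕ 5 = 6; E(K, 6) = 13.
C[3]: P[3] ⊕ 13 = 2; E(K, 2) = 5.
C[4]: P[4] ⊕ 5 = 7; E(K, 7) = 15.

C[1] = 5, C[2] = 13, C[3] = 5, C[4] = 15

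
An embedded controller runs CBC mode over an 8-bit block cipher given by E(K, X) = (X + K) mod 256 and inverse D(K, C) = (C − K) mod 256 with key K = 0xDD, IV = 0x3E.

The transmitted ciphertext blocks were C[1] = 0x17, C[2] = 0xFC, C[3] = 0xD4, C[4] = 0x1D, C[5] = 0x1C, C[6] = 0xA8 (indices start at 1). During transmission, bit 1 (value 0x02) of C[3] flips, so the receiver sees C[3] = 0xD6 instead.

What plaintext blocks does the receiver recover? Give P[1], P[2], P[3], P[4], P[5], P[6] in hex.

P[1] = 0x04, P[2] = 0x08, P[3] = 0x05, P[4] = 0x96, P[5] = 0x22, P[6] = 0xD7

CBC decryption: P_i = D(K, C_i) ⊕ C_{i−1}, with C_{0} = IV.
Only C[3] changed, to 0xD6. In CBC, a change in C_i garbles P_i and flips the same bit in P_{i+1}. Decrypting the received ciphertext:
P[1]: D(K, 0x17) = 0x3A; 0x3A ⊕ 0x3E = 0x04.
P[2]: D(K, 0xFC) = 0x1F; 0x1F ⊕ 0x17 = 0x08.
P[3]: D(K, 0xD6) = 0xF9; 0xF9 ⊕ 0xFC = 0x05.
P[4]: D(K, 0x1D) = 0x40; 0x40 ⊕ 0xD6 = 0x96.
P[5]: D(K, 0x1C) = 0x3F; 0x3F ⊕ 0x1D = 0x22.
P[6]: D(K, 0xA8) = 0xCB; 0xCB ⊕ 0x1C = 0xD7.
Blocks that differ from the original plaintext: P[3], P[4].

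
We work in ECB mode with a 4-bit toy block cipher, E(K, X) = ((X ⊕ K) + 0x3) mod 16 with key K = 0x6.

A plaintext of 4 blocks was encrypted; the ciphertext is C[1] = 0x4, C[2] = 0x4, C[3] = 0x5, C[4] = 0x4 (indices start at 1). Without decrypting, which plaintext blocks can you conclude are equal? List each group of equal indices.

P[1] = P[2] = P[4]

ECB encrypts each block independently with the same key, so equal ciphertext blocks imply equal plaintext blocks.
C[1] = C[2] = C[4] = 0x4, so P[1] = P[2] = P[4].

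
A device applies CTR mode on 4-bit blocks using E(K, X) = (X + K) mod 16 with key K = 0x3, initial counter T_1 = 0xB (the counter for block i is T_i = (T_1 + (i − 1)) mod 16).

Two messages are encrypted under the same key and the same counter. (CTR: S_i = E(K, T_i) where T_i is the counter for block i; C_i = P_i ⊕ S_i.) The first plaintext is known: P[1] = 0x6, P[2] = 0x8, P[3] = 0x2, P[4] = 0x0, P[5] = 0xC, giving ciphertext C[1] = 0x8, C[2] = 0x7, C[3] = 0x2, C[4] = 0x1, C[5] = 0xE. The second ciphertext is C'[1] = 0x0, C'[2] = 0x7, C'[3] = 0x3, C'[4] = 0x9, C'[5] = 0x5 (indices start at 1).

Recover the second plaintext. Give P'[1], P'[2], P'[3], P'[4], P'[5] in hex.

P'[1] = 0xE, P'[2] = 0x8, P'[3] = 0x3, P'[4] = 0x8, P'[5] = 0x7

In CTR with a reused counter, both messages share the same keystream S_i, so C_i ⊕ C'_i = P_i ⊕ P'_i and thus P'_i = P_i ⊕ C_i ⊕ C'_i.
P'[1]: 0x6 ⊕ 0x8 ⊕ 0x0 = 0xE.
P'[2]: 0x8 ⊕ 0x7 ⊕ 0x7 = 0x8.
P'[3]: 0x2 ⊕ 0x2 ⊕ 0x3 = 0x3.
P'[4]: 0x0 ⊕ 0x1 ⊕ 0x9 = 0x8.
P'[5]: 0xC ⊕ 0xE ⊕ 0x5 = 0x7.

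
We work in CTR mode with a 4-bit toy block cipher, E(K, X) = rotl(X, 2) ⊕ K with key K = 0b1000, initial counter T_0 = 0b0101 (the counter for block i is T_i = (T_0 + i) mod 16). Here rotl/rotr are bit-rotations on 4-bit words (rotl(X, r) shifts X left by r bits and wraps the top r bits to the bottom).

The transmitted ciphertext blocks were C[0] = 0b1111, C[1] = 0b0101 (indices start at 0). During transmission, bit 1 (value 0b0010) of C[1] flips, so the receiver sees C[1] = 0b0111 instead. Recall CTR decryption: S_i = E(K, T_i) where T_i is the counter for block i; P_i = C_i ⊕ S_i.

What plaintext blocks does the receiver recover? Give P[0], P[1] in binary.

P[0] = 0b0010, P[1] = 0b0110

Only C[1] changed, to 0b0111. In CTR, a change in C_i flips the same bit in P_i only; the keystream is unaffected. Decrypting the received ciphertext:
P[0]: T = 0b0101, S = E(K, T) = 0b1101; 0b1111 ⊕ 0b1101 = 0b0010.
P[1]: T = 0b0110, S = E(K, T) = 0b0001; 0b0111 ⊕ 0b0001 = 0b0110.
Blocks that differ from the original plaintext: P[1].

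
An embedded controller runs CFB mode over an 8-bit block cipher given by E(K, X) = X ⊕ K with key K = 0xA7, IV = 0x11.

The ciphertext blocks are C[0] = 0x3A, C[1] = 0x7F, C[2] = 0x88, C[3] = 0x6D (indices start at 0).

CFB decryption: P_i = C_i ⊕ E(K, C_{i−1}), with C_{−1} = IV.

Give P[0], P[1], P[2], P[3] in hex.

P[0]: E(K, 0x11) = 0xB6; 0x3A ⊕ 0xB6 = 0x8C.
P[1]: E(K, 0x3A) = 0x9D; 0x7F ⊕ 0x9D = 0xE2.
P[2]: E(K, 0x7F) = 0xD8; 0x88 ⊕ 0xD8 = 0x50.
P[3]: E(K, 0x88) = 0x2F; 0x6D ⊕ 0x2F = 0x42.

P[0] = 0x8C, P[1] = 0xE2, P[2] = 0x50, P[3] = 0x42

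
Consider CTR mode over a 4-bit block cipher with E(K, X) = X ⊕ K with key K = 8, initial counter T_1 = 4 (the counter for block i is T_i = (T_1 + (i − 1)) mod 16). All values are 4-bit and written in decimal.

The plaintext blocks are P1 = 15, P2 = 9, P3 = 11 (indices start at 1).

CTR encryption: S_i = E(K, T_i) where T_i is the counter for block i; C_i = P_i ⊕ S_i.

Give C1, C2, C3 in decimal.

C1: T = 4, S = E(K, T) = 12; 15 ⊕ 12 = 3.
C2: T = 5, S = E(K, T) = 13; 9 ⊕ 13 = 4.
C3: T = 6, S = E(K, T) = 14; 11 ⊕ 14 = 5.

C1 = 3, C2 = 4, C3 = 5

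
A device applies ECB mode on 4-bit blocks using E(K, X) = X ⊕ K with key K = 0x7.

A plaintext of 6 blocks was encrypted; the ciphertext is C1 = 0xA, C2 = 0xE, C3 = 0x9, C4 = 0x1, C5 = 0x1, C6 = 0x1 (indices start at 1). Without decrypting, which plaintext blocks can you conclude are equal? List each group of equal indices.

ECB encrypts each block independently with the same key, so equal ciphertext blocks imply equal plaintext blocks.
C4 = C5 = C6 = 0x1, so P4 = P5 = P6.

P4 = P5 = P6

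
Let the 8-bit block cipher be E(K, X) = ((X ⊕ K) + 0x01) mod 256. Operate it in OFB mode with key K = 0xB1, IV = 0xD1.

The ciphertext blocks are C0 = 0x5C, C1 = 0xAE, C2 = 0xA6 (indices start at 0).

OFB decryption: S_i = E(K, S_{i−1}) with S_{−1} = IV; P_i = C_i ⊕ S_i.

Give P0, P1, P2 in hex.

P0 = 0x3D, P1 = 0x7F, P2 = 0xC7

P0: S = E(K, 0xD1) = 0x61; 0x5C ⊕ 0x61 = 0x3D.
P1: S = E(K, 0x61) = 0xD1; 0xAE ⊕ 0xD1 = 0x7F.
P2: S = E(K, 0xD1) = 0x61; 0xA6 ⊕ 0x61 = 0xC7.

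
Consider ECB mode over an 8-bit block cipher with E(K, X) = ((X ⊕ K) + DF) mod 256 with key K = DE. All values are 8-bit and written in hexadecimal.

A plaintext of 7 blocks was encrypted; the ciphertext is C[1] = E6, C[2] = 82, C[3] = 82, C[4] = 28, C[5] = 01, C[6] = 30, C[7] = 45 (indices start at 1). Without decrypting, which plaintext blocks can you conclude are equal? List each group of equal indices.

ECB encrypts each block independently with the same key, so equal ciphertext blocks imply equal plaintext blocks.
C[2] = C[3] = 82, so P[2] = P[3].

P[2] = P[3]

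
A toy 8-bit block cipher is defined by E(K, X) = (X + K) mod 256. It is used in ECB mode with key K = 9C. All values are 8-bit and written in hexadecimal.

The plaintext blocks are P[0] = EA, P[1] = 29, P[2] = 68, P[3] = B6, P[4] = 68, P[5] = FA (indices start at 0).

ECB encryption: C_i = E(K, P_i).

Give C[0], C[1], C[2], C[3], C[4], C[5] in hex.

C[0]: E(K, EA) = 86.
C[1]: E(K, 29) = C5.
C[2]: E(K, 68) = 04.
C[3]: E(K, B6) = 52.
C[4]: E(K, 68) = 04.
C[5]: E(K, FA) = 96.

C[0] = 86, C[1] = C5, C[2] = 04, C[3] = 52, C[4] = 04, C[5] = 96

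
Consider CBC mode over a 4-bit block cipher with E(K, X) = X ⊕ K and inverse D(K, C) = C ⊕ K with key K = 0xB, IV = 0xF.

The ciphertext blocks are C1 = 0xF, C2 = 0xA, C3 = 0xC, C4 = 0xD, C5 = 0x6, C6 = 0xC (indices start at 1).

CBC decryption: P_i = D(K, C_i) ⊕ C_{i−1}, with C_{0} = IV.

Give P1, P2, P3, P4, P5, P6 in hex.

P1 = 0xB, P2 = 0xE, P3 = 0xD, P4 = 0xA, P5 = 0x0, P6 = 0x1

P1: D(K, 0xF) = 0x4; 0x4 ⊕ 0xF = 0xB.
P2: D(K, 0xA) = 0x1; 0x1 ⊕ 0xF = 0xE.
P3: D(K, 0xC) = 0x7; 0x7 ⊕ 0xA = 0xD.
P4: D(K, 0xD) = 0x6; 0x6 ⊕ 0xC = 0xA.
P5: D(K, 0x6) = 0xD; 0xD ⊕ 0xD = 0x0.
P6: D(K, 0xC) = 0x7; 0x7 ⊕ 0x6 = 0x1.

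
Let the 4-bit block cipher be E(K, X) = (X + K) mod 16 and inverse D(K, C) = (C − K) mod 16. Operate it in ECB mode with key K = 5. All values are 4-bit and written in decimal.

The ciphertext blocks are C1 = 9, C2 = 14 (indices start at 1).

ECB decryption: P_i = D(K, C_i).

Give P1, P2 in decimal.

P1 = 4, P2 = 9

P1: D(K, 9) = 4.
P2: D(K, 14) = 9.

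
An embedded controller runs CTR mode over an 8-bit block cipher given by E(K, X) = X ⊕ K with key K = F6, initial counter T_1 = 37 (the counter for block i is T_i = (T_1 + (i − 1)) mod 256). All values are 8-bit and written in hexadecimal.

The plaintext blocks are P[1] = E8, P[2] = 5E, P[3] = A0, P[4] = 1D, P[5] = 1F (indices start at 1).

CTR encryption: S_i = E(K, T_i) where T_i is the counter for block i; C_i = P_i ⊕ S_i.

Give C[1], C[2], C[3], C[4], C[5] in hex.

C[1]: T = 37, S = E(K, T) = C1; E8 ⊕ C1 = 29.
C[2]: T = 38, S = E(K, T) = CE; 5E ⊕ CE = 90.
C[3]: T = 39, S = E(K, T) = CF; A0 ⊕ CF = 6F.
C[4]: T = 3A, S = E(K, T) = CC; 1D ⊕ CC = D1.
C[5]: T = 3B, S = E(K, T) = CD; 1F ⊕ CD = D2.

C[1] = 29, C[2] = 90, C[3] = 6F, C[4] = D1, C[5] = D2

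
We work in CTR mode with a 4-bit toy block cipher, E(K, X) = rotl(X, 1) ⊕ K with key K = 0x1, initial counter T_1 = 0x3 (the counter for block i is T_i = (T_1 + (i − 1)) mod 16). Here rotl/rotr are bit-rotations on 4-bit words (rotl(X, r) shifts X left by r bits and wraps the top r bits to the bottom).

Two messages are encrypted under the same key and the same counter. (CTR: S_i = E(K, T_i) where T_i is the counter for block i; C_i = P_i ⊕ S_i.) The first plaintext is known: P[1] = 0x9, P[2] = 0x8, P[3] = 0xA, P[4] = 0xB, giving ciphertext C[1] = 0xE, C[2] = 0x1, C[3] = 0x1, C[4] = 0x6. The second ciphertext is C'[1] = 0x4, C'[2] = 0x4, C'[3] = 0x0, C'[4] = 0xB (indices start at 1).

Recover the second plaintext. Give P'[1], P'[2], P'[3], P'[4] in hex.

In CTR with a reused counter, both messages share the same keystream S_i, so C_i ⊕ C'_i = P_i ⊕ P'_i and thus P'_i = P_i ⊕ C_i ⊕ C'_i.
P'[1]: 0x9 ⊕ 0xE ⊕ 0x4 = 0x3.
P'[2]: 0x8 ⊕ 0x1 ⊕ 0x4 = 0xD.
P'[3]: 0xA ⊕ 0x1 ⊕ 0x0 = 0xB.
P'[4]: 0xB ⊕ 0x6 ⊕ 0xB = 0x6.

P'[1] = 0x3, P'[2] = 0xD, P'[3] = 0xB, P'[4] = 0x6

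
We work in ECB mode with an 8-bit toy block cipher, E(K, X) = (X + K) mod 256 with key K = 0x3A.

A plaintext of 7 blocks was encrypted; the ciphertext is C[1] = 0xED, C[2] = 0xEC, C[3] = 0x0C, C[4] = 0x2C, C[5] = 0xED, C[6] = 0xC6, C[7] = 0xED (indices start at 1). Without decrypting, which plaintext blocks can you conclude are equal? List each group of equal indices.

ECB encrypts each block independently with the same key, so equal ciphertext blocks imply equal plaintext blocks.
C[1] = C[5] = C[7] = 0xED, so P[1] = P[5] = P[7].

P[1] = P[5] = P[7]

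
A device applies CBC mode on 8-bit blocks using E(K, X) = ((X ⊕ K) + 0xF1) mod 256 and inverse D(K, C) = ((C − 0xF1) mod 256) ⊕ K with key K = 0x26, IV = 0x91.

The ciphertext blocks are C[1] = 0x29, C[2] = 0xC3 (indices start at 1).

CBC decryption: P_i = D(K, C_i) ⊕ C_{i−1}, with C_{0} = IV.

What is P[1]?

P[1] = 0x8F

P[1]: D(K, 0x29) = 0x1E; 0x1E ⊕ 0x91 = 0x8F.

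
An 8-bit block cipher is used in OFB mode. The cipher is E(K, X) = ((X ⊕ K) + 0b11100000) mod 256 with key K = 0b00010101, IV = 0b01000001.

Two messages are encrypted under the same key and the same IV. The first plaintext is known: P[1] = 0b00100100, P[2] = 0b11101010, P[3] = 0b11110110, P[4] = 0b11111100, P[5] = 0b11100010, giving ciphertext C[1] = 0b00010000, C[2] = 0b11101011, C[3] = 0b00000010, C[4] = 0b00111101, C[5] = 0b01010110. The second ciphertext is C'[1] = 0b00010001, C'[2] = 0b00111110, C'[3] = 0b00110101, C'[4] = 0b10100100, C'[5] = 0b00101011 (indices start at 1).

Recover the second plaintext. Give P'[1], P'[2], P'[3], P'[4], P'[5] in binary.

In OFB with a reused IV, both messages share the same keystream S_i, so C_i ⊕ C'_i = P_i ⊕ P'_i and thus P'_i = P_i ⊕ C_i ⊕ C'_i.
P'[1]: 0b00100100 ⊕ 0b00010000 ⊕ 0b00010001 = 0b00100101.
P'[2]: 0b11101010 ⊕ 0b11101011 ⊕ 0b00111110 = 0b00111111.
P'[3]: 0b11110110 ⊕ 0b00000010 ⊕ 0b00110101 = 0b11000001.
P'[4]: 0b11111100 ⊕ 0b00111101 ⊕ 0b10100100 = 0b01100101.
P'[5]: 0b11100010 ⊕ 0b01010110 ⊕ 0b00101011 = 0b10011111.

P'[1] = 0b00100101, P'[2] = 0b00111111, P'[3] = 0b11000001, P'[4] = 0b01100101, P'[5] = 0b10011111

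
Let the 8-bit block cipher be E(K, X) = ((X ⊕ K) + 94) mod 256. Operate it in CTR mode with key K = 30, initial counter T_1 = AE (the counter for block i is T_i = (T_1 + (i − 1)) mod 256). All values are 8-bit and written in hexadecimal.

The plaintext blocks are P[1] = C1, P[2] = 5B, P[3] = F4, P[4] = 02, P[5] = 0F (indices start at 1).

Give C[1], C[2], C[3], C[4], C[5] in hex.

CTR encryption: S_i = E(K, T_i) where T_i is the counter for block i; C_i = P_i ⊕ S_i.
C[1]: T = AE, S = E(K, T) = 32; C1 ⊕ 32 = F3.
C[2]: T = AF, S = E(K, T) = 33; 5B ⊕ 33 = 68.
C[3]: T = B0, S = E(K, T) = 14; F4 ⊕ 14 = E0.
C[4]: T = B1, S = E(K, T) = 15; 02 ⊕ 15 = 17.
C[5]: T = B2, S = E(K, T) = 16; 0F ⊕ 16 = 19.

C[1] = F3, C[2] = 68, C[3] = E0, C[4] = 17, C[5] = 19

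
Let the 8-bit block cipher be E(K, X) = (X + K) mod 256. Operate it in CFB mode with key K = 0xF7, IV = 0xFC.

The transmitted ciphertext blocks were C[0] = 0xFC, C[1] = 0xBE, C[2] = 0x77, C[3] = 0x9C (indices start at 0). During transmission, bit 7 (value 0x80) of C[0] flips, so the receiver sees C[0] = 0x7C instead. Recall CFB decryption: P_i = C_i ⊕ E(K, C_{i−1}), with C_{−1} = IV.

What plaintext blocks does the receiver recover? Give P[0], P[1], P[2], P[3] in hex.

Only C[0] changed, to 0x7C. In CFB, a change in C_i flips the same bit in P_i and garbles P_{i+1}. Decrypting the received ciphertext:
P[0]: E(K, 0xFC) = 0xF3; 0x7C ⊕ 0xF3 = 0x8F.
P[1]: E(K, 0x7C) = 0x73; 0xBE ⊕ 0x73 = 0xCD.
P[2]: E(K, 0xBE) = 0xB5; 0x77 ⊕ 0xB5 = 0xC2.
P[3]: E(K, 0x77) = 0x6E; 0x9C ⊕ 0x6E = 0xF2.
Blocks that differ from the original plaintext: P[0], P[1].

P[0] = 0x8F, P[1] = 0xCD, P[2] = 0xC2, P[3] = 0xF2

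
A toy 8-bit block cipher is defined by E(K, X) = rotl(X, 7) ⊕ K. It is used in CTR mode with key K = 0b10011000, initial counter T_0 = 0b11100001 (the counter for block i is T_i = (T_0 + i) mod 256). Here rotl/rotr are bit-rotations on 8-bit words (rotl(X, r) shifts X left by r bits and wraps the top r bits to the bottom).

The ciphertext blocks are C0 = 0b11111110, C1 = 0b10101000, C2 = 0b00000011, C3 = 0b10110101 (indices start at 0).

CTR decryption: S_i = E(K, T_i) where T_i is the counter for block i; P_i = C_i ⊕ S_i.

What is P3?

P3: T = 0b11100100, S = E(K, T) = 0b11101010; 0b10110101 ⊕ 0b11101010 = 0b01011111.

P3 = 0b01011111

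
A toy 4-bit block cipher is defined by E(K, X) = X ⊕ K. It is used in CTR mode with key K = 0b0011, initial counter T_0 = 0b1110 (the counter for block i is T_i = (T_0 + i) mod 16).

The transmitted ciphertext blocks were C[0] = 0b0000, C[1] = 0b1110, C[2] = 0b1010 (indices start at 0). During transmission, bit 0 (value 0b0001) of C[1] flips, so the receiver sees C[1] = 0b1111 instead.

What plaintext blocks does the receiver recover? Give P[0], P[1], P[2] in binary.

CTR decryption: S_i = E(K, T_i) where T_i is the counter for block i; P_i = C_i ⊕ S_i.
Only C[1] changed, to 0b1111. In CTR, a change in C_i flips the same bit in P_i only; the keystream is unaffected. Decrypting the received ciphertext:
P[0]: T = 0b1110, S = E(K, T) = 0b1101; 0b0000 ⊕ 0b1101 = 0b1101.
P[1]: T = 0b1111, S = E(K, T) = 0b1100; 0b1111 ⊕ 0b1100 = 0b0011.
P[2]: T = 0b0000, S = E(K, T) = 0b0011; 0b1010 ⊕ 0b0011 = 0b1001.
Blocks that differ from the original plaintext: P[1].

P[0] = 0b1101, P[1] = 0b0011, P[2] = 0b1001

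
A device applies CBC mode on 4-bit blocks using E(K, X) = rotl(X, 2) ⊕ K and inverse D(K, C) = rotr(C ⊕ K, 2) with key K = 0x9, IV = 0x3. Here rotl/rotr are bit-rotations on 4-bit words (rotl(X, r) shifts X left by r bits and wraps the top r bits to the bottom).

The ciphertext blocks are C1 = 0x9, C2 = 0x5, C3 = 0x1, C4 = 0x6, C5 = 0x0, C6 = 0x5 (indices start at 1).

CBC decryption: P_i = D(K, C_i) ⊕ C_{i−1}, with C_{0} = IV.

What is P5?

P5 = 0x0

P5: D(K, 0x0) = 0x6; 0x6 ⊕ 0x6 = 0x0.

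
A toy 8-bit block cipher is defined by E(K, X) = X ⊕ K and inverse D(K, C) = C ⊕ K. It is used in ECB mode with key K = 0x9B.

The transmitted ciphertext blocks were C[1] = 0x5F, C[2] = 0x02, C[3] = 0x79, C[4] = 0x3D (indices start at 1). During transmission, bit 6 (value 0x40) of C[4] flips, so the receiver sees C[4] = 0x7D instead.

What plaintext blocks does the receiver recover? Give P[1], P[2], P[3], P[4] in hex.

P[1] = 0xC4, P[2] = 0x99, P[3] = 0xE2, P[4] = 0xE6

ECB decryption: P_i = D(K, C_i).
Only C[4] changed, to 0x7D. In ECB, a change in C_i affects only P_i. Decrypting the received ciphertext:
P[1]: D(K, 0x5F) = 0xC4.
P[2]: D(K, 0x02) = 0x99.
P[3]: D(K, 0x79) = 0xE2.
P[4]: D(K, 0x7D) = 0xE6.
Blocks that differ from the original plaintext: P[4].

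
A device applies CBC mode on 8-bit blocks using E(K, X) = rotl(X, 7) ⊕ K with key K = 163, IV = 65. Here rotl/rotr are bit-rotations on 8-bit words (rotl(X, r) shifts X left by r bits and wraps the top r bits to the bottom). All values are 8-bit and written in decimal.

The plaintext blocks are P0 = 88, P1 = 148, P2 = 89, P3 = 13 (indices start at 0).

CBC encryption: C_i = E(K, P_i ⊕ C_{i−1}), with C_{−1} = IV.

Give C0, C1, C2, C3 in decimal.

C0: P0 ⊕ 65 = 25; E(K, 25) = 47.
C1: P1 ⊕ 47 = 187; E(K, 187) = 126.
C2: P2 ⊕ 126 = 39; E(K, 39) = 48.
C3: P3 ⊕ 48 = 61; E(K, 61) = 61.

C0 = 47, C1 = 126, C2 = 48, C3 = 61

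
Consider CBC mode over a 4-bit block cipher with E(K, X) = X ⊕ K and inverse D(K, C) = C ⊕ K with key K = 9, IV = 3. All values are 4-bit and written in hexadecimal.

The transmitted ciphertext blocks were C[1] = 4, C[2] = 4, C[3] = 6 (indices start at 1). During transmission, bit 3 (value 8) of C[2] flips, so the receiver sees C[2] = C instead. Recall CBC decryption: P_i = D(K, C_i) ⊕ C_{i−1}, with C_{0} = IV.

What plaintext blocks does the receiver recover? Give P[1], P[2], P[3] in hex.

Only C[2] changed, to C. In CBC, a change in C_i garbles P_i and flips the same bit in P_{i+1}. Decrypting the received ciphertext:
P[1]: D(K, 4) = D; D ⊕ 3 = E.
P[2]: D(K, C) = 5; 5 ⊕ 4 = 1.
P[3]: D(K, 6) = F; F ⊕ C = 3.
Blocks that differ from the original plaintext: P[2], P[3].

P[1] = E, P[2] = 1, P[3] = 3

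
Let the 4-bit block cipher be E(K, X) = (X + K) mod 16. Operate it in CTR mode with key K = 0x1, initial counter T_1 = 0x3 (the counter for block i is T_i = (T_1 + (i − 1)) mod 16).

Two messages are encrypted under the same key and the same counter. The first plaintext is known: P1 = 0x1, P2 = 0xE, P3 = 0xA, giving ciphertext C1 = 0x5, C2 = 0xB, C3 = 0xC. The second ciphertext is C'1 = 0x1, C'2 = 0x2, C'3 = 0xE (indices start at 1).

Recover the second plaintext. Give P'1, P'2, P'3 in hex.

In CTR with a reused counter, both messages share the same keystream S_i, so C_i ⊕ C'_i = P_i ⊕ P'_i and thus P'_i = P_i ⊕ C_i ⊕ C'_i.
P'1: 0x1 ⊕ 0x5 ⊕ 0x1 = 0x5.
P'2: 0xE ⊕ 0xB ⊕ 0x2 = 0x7.
P'3: 0xA ⊕ 0xC ⊕ 0xE = 0x8.

P'1 = 0x5, P'2 = 0x7, P'3 = 0x8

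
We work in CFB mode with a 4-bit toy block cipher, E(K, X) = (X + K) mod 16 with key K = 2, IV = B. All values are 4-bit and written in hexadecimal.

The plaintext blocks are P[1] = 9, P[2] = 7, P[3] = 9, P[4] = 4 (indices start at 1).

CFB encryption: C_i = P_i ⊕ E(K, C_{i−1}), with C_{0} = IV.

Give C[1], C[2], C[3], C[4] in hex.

C[1]: E(K, B) = D; 9 ⊕ D = 4.
C[2]: E(K, 4) = 6; 7 ⊕ 6 = 1.
C[3]: E(K, 1) = 3; 9 ⊕ 3 = A.
C[4]: E(K, A) = C; 4 ⊕ C = 8.

C[1] = 4, C[2] = 1, C[3] = A, C[4] = 8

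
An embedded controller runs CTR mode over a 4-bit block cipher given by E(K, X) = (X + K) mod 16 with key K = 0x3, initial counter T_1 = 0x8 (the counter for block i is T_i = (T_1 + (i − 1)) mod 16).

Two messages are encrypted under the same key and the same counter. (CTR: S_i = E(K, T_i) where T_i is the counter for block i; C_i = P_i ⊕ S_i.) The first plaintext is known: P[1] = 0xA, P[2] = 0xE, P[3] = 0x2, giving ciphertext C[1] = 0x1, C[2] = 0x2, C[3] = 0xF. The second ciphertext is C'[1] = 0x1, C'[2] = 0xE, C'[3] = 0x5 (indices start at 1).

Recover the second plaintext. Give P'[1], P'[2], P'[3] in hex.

In CTR with a reused counter, both messages share the same keystream S_i, so C_i ⊕ C'_i = P_i ⊕ P'_i and thus P'_i = P_i ⊕ C_i ⊕ C'_i.
P'[1]: 0xA ⊕ 0x1 ⊕ 0x1 = 0xA.
P'[2]: 0xE ⊕ 0x2 ⊕ 0xE = 0x2.
P'[3]: 0x2 ⊕ 0xF ⊕ 0x5 = 0x8.

P'[1] = 0xA, P'[2] = 0x2, P'[3] = 0x8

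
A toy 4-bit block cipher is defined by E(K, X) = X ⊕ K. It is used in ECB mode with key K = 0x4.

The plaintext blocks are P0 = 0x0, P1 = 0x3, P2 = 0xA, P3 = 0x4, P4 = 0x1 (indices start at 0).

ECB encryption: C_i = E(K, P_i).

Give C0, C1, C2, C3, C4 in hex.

C0: E(K, 0x0) = 0x4.
C1: E(K, 0x3) = 0x7.
C2: E(K, 0xA) = 0xE.
C3: E(K, 0x4) = 0x0.
C4: E(K, 0x1) = 0x5.

C0 = 0x4, C1 = 0x7, C2 = 0xE, C3 = 0x0, C4 = 0x5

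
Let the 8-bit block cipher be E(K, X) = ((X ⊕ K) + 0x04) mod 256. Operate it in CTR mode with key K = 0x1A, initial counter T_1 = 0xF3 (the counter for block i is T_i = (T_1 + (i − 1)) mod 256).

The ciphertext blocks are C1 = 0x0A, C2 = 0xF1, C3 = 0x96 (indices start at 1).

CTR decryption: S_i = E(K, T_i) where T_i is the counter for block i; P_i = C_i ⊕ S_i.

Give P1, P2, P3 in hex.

P1 = 0xE7, P2 = 0x03, P3 = 0x65

P1: T = 0xF3, S = E(K, T) = 0xED; 0x0A ⊕ 0xED = 0xE7.
P2: T = 0xF4, S = E(K, T) = 0xF2; 0xF1 ⊕ 0xF2 = 0x03.
P3: T = 0xF5, S = E(K, T) = 0xF3; 0x96 ⊕ 0xF3 = 0x65.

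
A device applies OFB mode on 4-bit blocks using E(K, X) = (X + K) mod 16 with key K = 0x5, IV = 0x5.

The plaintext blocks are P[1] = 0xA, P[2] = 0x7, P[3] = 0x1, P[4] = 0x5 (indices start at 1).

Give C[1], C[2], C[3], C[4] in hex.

OFB encryption: S_i = E(K, S_{i−1}) with S_{0} = IV; C_i = P_i ⊕ S_i.
C[1]: S = E(K, 0x5) = 0xA; 0xA ⊕ 0xA = 0x0.
C[2]: S = E(K, 0xA) = 0xF; 0x7 ⊕ 0xF = 0x8.
C[3]: S = E(K, 0xF) = 0x4; 0x1 ⊕ 0x4 = 0x5.
C[4]: S = E(K, 0x4) = 0x9; 0x5 ⊕ 0x9 = 0xC.

C[1] = 0x0, C[2] = 0x8, C[3] = 0x5, C[4] = 0xC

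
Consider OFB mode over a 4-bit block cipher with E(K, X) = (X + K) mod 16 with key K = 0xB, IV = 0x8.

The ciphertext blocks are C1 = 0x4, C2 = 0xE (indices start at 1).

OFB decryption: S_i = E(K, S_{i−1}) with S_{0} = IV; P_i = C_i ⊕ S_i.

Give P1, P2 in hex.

P1: S = E(K, 0x8) = 0x3; 0x4 ⊕ 0x3 = 0x7.
P2: S = E(K, 0x3) = 0xE; 0xE ⊕ 0xE = 0x0.

P1 = 0x7, P2 = 0x0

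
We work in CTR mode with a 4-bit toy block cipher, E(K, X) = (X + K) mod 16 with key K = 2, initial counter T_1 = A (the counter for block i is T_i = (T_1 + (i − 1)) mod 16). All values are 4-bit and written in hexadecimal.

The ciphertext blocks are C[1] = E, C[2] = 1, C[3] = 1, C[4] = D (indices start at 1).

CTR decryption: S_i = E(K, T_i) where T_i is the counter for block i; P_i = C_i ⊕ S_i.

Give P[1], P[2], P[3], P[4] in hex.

P[1] = 2, P[2] = C, P[3] = F, P[4] = 2

P[1]: T = A, S = E(K, T) = C; E ⊕ C = 2.
P[2]: T = B, S = E(K, T) = D; 1 ⊕ D = C.
P[3]: T = C, S = E(K, T) = E; 1 ⊕ E = F.
P[4]: T = D, S = E(K, T) = F; D ⊕ F = 2.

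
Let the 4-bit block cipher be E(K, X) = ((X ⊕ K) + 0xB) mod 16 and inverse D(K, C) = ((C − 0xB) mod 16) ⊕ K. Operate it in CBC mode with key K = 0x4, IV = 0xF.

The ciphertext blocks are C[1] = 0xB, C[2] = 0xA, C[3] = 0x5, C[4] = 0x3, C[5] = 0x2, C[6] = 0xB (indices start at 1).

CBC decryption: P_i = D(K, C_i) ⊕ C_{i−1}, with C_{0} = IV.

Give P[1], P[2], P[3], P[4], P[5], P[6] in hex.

P[1]: D(K, 0xB) = 0x4; 0x4 ⊕ 0xF = 0xB.
P[2]: D(K, 0xA) = 0xB; 0xB ⊕ 0xB = 0x0.
P[3]: D(K, 0x5) = 0xE; 0xE ⊕ 0xA = 0x4.
P[4]: D(K, 0x3) = 0xC; 0xC ⊕ 0x5 = 0x9.
P[5]: D(K, 0x2) = 0x3; 0x3 ⊕ 0x3 = 0x0.
P[6]: D(K, 0xB) = 0x4; 0x4 ⊕ 0x2 = 0x6.

P[1] = 0xB, P[2] = 0x0, P[3] = 0x4, P[4] = 0x9, P[5] = 0x0, P[6] = 0x6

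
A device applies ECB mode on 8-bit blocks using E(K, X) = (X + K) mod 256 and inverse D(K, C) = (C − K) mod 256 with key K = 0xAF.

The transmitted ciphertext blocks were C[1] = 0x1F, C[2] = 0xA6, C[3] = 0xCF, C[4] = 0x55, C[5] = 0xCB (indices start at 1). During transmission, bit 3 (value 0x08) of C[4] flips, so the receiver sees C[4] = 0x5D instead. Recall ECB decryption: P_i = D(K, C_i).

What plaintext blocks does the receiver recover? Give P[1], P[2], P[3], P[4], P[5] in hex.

P[1] = 0x70, P[2] = 0xF7, P[3] = 0x20, P[4] = 0xAE, P[5] = 0x1C

Only C[4] changed, to 0x5D. In ECB, a change in C_i affects only P_i. Decrypting the received ciphertext:
P[1]: D(K, 0x1F) = 0x70.
P[2]: D(K, 0xA6) = 0xF7.
P[3]: D(K, 0xCF) = 0x20.
P[4]: D(K, 0x5D) = 0xAE.
P[5]: D(K, 0xCB) = 0x1C.
Blocks that differ from the original plaintext: P[4].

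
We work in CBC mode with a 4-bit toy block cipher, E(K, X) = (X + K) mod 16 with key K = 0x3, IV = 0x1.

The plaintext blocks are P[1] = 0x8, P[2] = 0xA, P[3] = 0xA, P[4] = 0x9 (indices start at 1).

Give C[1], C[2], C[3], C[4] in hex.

CBC encryption: C_i = E(K, P_i ⊕ C_{i−1}), with C_{0} = IV.
C[1]: P[1] ⊕ 0x1 = 0x9; E(K, 0x9) = 0xC.
C[2]: P[2] ⊕ 0xC = 0x6; E(K, 0x6) = 0x9.
C[3]: P[3] ⊕ 0x9 = 0x3; E(K, 0x3) = 0x6.
C[4]: P[4] ⊕ 0x6 = 0xF; E(K, 0xF) = 0x2.

C[1] = 0xC, C[2] = 0x9, C[3] = 0x6, C[4] = 0x2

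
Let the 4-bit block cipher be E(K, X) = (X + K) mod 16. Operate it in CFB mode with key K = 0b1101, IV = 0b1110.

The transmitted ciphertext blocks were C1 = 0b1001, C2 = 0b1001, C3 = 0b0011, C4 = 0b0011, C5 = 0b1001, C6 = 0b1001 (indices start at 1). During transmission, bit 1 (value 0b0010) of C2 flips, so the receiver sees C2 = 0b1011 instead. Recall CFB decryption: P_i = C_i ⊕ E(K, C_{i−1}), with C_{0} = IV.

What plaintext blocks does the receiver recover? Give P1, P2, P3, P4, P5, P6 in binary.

Only C2 changed, to 0b1011. In CFB, a change in C_i flips the same bit in P_i and garbles P_{i+1}. Decrypting the received ciphertext:
P1: E(K, 0b1110) = 0b1011; 0b1001 ⊕ 0b1011 = 0b0010.
P2: E(K, 0b1001) = 0b0110; 0b1011 ⊕ 0b0110 = 0b1101.
P3: E(K, 0b1011) = 0b1000; 0b0011 ⊕ 0b1000 = 0b1011.
P4: E(K, 0b0011) = 0b0000; 0b0011 ⊕ 0b0000 = 0b0011.
P5: E(K, 0b0011) = 0b0000; 0b1001 ⊕ 0b0000 = 0b1001.
P6: E(K, 0b1001) = 0b0110; 0b1001 ⊕ 0b0110 = 0b1111.
Blocks that differ from the original plaintext: P2, P3.

P1 = 0b0010, P2 = 0b1101, P3 = 0b1011, P4 = 0b0011, P5 = 0b1001, P6 = 0b1111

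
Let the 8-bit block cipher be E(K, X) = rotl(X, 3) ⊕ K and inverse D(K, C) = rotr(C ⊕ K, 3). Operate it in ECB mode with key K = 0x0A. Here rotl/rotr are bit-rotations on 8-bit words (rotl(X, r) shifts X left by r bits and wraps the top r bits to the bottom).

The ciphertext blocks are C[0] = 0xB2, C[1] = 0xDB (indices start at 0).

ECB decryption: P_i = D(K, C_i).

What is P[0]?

P[0]: D(K, 0xB2) = 0x17.

P[0] = 0x17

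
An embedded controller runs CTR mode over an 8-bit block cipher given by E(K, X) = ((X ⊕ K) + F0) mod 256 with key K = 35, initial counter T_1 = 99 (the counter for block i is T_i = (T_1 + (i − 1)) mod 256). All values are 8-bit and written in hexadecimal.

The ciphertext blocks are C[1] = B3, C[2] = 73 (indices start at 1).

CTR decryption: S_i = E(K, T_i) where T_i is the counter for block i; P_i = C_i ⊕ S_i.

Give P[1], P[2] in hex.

P[1]: T = 99, S = E(K, T) = 9C; B3 ⊕ 9C = 2F.
P[2]: T = 9A, S = E(K, T) = 9F; 73 ⊕ 9F = EC.

P[1] = 2F, P[2] = EC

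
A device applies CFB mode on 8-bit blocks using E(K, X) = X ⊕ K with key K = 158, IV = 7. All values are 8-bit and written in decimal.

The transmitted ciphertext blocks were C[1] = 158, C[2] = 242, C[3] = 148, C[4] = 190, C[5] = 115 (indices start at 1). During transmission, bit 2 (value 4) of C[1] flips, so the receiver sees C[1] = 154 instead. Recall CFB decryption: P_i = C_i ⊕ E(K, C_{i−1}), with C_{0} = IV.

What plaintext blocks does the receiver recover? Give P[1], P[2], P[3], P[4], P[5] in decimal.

P[1] = 3, P[2] = 246, P[3] = 248, P[4] = 180, P[5] = 83

Only C[1] changed, to 154. In CFB, a change in C_i flips the same bit in P_i and garbles P_{i+1}. Decrypting the received ciphertext:
P[1]: E(K, 7) = 153; 154 ⊕ 153 = 3.
P[2]: E(K, 154) = 4; 242 ⊕ 4 = 246.
P[3]: E(K, 242) = 108; 148 ⊕ 108 = 248.
P[4]: E(K, 148) = 10; 190 ⊕ 10 = 180.
P[5]: E(K, 190) = 32; 115 ⊕ 32 = 83.
Blocks that differ from the original plaintext: P[1], P[2].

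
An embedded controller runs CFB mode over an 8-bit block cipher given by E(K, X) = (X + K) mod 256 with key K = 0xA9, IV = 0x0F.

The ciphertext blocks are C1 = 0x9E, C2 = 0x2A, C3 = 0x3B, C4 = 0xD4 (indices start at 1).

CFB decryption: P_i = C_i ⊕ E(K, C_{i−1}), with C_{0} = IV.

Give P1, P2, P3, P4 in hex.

P1: E(K, 0x0F) = 0xB8; 0x9E ⊕ 0xB8 = 0x26.
P2: E(K, 0x9E) = 0x47; 0x2A ⊕ 0x47 = 0x6D.
P3: E(K, 0x2A) = 0xD3; 0x3B ⊕ 0xD3 = 0xE8.
P4: E(K, 0x3B) = 0xE4; 0xD4 ⊕ 0xE4 = 0x30.

P1 = 0x26, P2 = 0x6D, P3 = 0xE8, P4 = 0x30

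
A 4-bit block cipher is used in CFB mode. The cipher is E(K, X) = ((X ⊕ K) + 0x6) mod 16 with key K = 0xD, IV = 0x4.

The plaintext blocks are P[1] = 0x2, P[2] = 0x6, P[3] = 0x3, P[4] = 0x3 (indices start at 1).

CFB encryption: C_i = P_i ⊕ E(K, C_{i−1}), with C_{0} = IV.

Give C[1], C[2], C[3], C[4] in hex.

C[1] = 0xD, C[2] = 0x0, C[3] = 0x0, C[4] = 0x0

C[1]: E(K, 0x4) = 0xF; 0x2 ⊕ 0xF = 0xD.
C[2]: E(K, 0xD) = 0x6; 0x6 ⊕ 0x6 = 0x0.
C[3]: E(K, 0x0) = 0x3; 0x3 ⊕ 0x3 = 0x0.
C[4]: E(K, 0x0) = 0x3; 0x3 ⊕ 0x3 = 0x0.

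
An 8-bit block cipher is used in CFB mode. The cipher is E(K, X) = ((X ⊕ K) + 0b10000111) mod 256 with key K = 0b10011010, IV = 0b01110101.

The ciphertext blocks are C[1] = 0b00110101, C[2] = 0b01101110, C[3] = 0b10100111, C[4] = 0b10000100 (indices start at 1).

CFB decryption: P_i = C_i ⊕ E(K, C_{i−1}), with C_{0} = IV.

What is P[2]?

P[2] = 0b01011000

P[2]: E(K, 0b00110101) = 0b00110110; 0b01101110 ⊕ 0b00110110 = 0b01011000.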